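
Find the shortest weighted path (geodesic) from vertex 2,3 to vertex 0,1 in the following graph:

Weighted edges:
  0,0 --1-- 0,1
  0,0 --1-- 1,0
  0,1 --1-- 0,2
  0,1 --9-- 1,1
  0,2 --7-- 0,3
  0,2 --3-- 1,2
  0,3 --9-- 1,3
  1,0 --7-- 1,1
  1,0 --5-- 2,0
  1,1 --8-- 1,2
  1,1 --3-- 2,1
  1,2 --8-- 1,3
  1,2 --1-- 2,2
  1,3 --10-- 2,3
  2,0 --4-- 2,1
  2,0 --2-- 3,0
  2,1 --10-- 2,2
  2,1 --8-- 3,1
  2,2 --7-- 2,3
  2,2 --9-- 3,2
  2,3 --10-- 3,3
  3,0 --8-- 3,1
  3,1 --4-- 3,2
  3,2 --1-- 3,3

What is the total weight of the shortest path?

Shortest path: 2,3 → 2,2 → 1,2 → 0,2 → 0,1, total weight = 12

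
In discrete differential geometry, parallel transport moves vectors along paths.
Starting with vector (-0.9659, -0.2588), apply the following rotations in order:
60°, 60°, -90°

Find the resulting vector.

Total rotation: 60° + 60° + (-90°) = 30°. Final vector: (-0.7071, -0.7071)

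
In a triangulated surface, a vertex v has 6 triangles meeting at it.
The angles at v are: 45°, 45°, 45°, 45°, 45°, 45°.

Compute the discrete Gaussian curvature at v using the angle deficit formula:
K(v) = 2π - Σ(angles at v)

Sum of angles = 270°. K = 360° - 270° = 90° = π/2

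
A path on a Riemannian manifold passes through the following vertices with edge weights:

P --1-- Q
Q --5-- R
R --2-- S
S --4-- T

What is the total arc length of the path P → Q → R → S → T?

Arc length = 1 + 5 + 2 + 4 = 12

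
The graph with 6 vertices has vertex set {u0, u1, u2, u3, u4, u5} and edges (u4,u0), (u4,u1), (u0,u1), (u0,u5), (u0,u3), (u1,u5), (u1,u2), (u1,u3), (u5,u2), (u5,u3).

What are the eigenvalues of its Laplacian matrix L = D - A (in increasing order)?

Degrees: deg(u0) = 4, deg(u1) = 5, deg(u2) = 2, deg(u3) = 3, deg(u4) = 2, deg(u5) = 4.
L = D − A with rows/columns ordered (u0, u1, u2, u3, u4, u5):
  [ 4, -1,  0, -1, -1, -1]
  [-1,  5, -1, -1, -1, -1]
  [ 0, -1,  2,  0,  0, -1]
  [-1, -1,  0,  3,  0, -1]
  [-1, -1,  0,  0,  2,  0]
  [-1, -1, -1, -1,  0,  4]
Characteristic polynomial: det(λI − L) = λ(λ² − 7λ + 9)(λ² − 7λ + 11)(λ − 6).
Roots: λ = 0; (λ² − 7λ + 9) = 0 ⇒ λ = (7 ± √13)/2 ≈ 1.6972, 5.3028; (λ² − 7λ + 11) = 0 ⇒ λ = (7 ± √5)/2 ≈ 2.382, 4.618; (λ − 6) = 0 ⇒ λ = 6.
(Check: the roots sum (with multiplicity) to 20, matching trace L = Σdeg = 2·10 = 20.)
Laplacian eigenvalues (increasing order): [0.0, 1.6972, 2.382, 4.618, 5.3028, 6.0]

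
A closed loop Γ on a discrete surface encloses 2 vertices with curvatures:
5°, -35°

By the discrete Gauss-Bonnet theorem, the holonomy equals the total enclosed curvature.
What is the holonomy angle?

Holonomy = total enclosed curvature = 5° + (-35°) = -30°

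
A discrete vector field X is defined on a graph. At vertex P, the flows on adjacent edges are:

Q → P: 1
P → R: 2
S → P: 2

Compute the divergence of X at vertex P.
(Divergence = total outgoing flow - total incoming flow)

Divergence = sum of outgoing flows = (-1) + 2 + (-2) = -1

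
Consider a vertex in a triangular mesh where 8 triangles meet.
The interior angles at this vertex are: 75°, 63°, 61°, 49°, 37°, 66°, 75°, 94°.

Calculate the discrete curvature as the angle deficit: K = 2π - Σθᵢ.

Sum of angles = 520°. K = 360° - 520° = -160° = -8π/9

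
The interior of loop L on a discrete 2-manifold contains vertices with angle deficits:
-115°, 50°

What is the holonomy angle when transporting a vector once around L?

Holonomy = total enclosed curvature = (-115°) + 50° = -65°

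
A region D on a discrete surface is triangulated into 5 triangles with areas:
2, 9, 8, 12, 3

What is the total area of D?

2 + 9 + 8 + 12 + 3 = 34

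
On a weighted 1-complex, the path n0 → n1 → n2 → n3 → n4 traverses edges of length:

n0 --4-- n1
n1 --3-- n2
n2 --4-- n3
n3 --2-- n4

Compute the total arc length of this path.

Arc length = 4 + 3 + 4 + 2 = 13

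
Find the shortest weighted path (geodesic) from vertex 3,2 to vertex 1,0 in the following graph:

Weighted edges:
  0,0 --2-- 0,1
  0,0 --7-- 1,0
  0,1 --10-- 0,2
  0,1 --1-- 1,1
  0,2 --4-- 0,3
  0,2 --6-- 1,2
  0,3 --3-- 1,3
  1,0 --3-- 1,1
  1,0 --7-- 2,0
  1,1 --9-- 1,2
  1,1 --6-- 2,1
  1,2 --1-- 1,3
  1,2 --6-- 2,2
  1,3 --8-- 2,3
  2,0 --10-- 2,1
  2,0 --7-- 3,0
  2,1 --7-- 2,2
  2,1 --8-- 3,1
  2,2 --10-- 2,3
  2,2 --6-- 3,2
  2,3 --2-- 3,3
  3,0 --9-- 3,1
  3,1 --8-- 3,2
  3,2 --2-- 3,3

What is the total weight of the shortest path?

Shortest path: 3,2 → 2,2 → 2,1 → 1,1 → 1,0, total weight = 22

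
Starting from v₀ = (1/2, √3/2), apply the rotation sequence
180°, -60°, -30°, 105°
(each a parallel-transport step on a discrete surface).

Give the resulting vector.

Total rotation: 180° + (-60°) + (-30°) + 105° = 195° ≡ -165° (mod 360°). Final vector: (-0.2588, -0.9659)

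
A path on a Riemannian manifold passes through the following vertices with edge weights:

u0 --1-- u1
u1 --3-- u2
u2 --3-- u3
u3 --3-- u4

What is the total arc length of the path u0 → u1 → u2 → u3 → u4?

Arc length = 1 + 3 + 3 + 3 = 10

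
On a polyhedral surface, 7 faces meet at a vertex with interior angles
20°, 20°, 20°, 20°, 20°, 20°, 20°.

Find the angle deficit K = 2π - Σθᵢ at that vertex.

Sum of angles = 140°. K = 360° - 140° = 220°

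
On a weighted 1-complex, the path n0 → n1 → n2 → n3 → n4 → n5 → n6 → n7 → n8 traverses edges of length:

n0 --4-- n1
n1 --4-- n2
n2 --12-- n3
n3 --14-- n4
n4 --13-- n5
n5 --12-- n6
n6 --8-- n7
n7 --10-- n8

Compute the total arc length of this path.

Arc length = 4 + 4 + 12 + 14 + 13 + 12 + 8 + 10 = 77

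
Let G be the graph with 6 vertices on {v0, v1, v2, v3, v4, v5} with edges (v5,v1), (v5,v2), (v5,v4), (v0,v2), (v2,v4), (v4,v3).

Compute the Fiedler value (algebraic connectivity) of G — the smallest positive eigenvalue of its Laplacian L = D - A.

Degrees: deg(v0) = 1, deg(v1) = 1, deg(v2) = 3, deg(v3) = 1, deg(v4) = 3, deg(v5) = 3.
L = D − A with rows/columns ordered (v0, v1, v2, v3, v4, v5):
  [ 1,  0, -1,  0,  0,  0]
  [ 0,  1,  0,  0,  0, -1]
  [-1,  0,  3,  0, -1, -1]
  [ 0,  0,  0,  1, -1,  0]
  [ 0,  0, -1, -1,  3, -1]
  [ 0, -1, -1,  0, -1,  3]
Characteristic polynomial: det(λI − L) = λ(λ² − 5λ + 3)²(λ − 2).
Roots: λ = 0; (λ² − 5λ + 3) = 0 ⇒ λ = (5 ± √13)/2 ≈ 0.6972, 4.3028 (multiplicity 2); (λ − 2) = 0 ⇒ λ = 2.
(Check: the roots sum (with multiplicity) to 12, matching trace L = Σdeg = 2·6 = 12.)
Laplacian eigenvalues: [0.0, 0.6972, 0.6972, 2.0, 4.3028, 4.3028]. Algebraic connectivity (smallest non-zero eigenvalue) = 0.6972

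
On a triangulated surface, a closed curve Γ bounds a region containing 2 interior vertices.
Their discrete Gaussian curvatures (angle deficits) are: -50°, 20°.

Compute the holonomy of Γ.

Holonomy = total enclosed curvature = (-50°) + 20° = -30°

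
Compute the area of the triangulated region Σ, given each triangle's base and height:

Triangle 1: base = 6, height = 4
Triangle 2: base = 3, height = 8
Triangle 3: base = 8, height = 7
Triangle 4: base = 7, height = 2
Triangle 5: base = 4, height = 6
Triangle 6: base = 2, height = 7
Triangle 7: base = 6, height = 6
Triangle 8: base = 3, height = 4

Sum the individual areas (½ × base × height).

(1/2)×6×4 + (1/2)×3×8 + (1/2)×8×7 + (1/2)×7×2 + (1/2)×4×6 + (1/2)×2×7 + (1/2)×6×6 + (1/2)×3×4 = 102.0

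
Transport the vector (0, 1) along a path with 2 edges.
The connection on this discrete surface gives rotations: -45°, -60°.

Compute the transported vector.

Total rotation: (-45°) + (-60°) = -105°. Final vector: (0.9659, -0.2588)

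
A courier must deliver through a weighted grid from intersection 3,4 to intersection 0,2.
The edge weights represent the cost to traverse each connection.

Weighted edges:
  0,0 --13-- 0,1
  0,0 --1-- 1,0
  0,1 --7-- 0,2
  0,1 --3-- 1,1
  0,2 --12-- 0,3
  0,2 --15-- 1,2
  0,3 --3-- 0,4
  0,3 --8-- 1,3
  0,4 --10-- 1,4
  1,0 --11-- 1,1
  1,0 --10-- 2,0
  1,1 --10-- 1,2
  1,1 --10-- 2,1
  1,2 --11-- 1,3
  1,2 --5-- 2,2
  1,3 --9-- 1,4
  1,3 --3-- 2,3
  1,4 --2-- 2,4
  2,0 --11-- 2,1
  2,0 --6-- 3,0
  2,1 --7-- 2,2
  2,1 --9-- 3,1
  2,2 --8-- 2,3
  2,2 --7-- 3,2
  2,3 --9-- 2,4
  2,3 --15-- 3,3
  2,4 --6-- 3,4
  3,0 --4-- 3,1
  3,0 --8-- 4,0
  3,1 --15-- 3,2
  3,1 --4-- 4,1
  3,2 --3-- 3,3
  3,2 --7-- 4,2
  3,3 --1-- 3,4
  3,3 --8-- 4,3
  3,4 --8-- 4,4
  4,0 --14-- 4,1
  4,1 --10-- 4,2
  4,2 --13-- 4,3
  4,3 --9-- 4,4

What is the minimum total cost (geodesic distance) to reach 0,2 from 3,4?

Shortest path: 3,4 → 3,3 → 3,2 → 2,2 → 1,2 → 0,2, total weight = 31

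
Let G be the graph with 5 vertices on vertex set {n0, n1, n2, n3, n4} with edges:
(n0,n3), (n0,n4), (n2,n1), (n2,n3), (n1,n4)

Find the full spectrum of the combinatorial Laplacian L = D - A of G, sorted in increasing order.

Degrees: deg(n0) = 2, deg(n1) = 2, deg(n2) = 2, deg(n3) = 2, deg(n4) = 2.
L = D − A with rows/columns ordered (n0, n1, n2, n3, n4):
  [ 2,  0,  0, -1, -1]
  [ 0,  2, -1,  0, -1]
  [ 0, -1,  2, -1,  0]
  [-1,  0, -1,  2,  0]
  [-1, -1,  0,  0,  2]
Characteristic polynomial: det(λI − L) = λ(λ² − 5λ + 5)².
Roots: λ = 0; (λ² − 5λ + 5) = 0 ⇒ λ = (5 ± √5)/2 ≈ 1.382, 3.618 (multiplicity 2).
(Check: the roots sum (with multiplicity) to 10, matching trace L = Σdeg = 2·5 = 10.)
Laplacian eigenvalues (increasing order): [0.0, 1.382, 1.382, 3.618, 3.618]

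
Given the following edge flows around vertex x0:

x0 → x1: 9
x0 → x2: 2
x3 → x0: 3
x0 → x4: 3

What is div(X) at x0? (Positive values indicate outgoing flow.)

Divergence = sum of outgoing flows = 9 + 2 + (-3) + 3 = 11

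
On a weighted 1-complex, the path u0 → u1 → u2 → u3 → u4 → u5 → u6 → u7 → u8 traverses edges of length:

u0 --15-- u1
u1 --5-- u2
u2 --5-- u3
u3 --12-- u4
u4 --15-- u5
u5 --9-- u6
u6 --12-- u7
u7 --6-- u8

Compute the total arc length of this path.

Arc length = 15 + 5 + 5 + 12 + 15 + 9 + 12 + 6 = 79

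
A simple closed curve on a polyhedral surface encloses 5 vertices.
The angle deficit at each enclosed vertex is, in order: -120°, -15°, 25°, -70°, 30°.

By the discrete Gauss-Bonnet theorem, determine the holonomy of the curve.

Holonomy = total enclosed curvature = (-120°) + (-15°) + 25° + (-70°) + 30° = -150°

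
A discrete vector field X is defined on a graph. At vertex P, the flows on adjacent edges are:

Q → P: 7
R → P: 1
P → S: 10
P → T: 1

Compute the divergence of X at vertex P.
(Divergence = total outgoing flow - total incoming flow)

Divergence = sum of outgoing flows = (-7) + (-1) + 10 + 1 = 3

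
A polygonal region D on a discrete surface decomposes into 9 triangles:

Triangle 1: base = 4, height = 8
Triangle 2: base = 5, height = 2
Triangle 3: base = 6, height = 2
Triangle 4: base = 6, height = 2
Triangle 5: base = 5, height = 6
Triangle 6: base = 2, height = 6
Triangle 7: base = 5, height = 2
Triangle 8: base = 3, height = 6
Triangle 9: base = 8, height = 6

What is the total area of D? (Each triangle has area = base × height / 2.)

(1/2)×4×8 + (1/2)×5×2 + (1/2)×6×2 + (1/2)×6×2 + (1/2)×5×6 + (1/2)×2×6 + (1/2)×5×2 + (1/2)×3×6 + (1/2)×8×6 = 92.0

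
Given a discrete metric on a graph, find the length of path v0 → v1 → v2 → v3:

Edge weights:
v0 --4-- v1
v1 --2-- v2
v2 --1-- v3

Arc length = 4 + 2 + 1 = 7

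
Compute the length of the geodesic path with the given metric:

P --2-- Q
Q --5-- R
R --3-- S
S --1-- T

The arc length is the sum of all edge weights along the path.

Arc length = 2 + 5 + 3 + 1 = 11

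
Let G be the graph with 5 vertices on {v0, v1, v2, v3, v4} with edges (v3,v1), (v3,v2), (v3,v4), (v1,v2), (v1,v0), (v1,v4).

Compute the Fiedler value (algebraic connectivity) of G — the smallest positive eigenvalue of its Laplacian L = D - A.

Degrees: deg(v0) = 1, deg(v1) = 4, deg(v2) = 2, deg(v3) = 3, deg(v4) = 2.
L = D − A with rows/columns ordered (v0, v1, v2, v3, v4):
  [ 1, -1,  0,  0,  0]
  [-1,  4, -1, -1, -1]
  [ 0, -1,  2, -1,  0]
  [ 0, -1, -1,  3, -1]
  [ 0, -1,  0, -1,  2]
Characteristic polynomial: det(λI − L) = λ(λ − 1)(λ − 2)(λ − 4)(λ − 5).
Roots: λ = 0; (λ − 1) = 0 ⇒ λ = 1; (λ − 2) = 0 ⇒ λ = 2; (λ − 4) = 0 ⇒ λ = 4; (λ − 5) = 0 ⇒ λ = 5.
(Check: the roots sum (with multiplicity) to 12, matching trace L = Σdeg = 2·6 = 12.)
Laplacian eigenvalues: [0.0, 1.0, 2.0, 4.0, 5.0]. Algebraic connectivity (smallest non-zero eigenvalue) = 1.0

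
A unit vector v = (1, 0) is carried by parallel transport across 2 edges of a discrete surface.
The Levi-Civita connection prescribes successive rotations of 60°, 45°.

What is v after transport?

Total rotation: 60° + 45° = 105°. Final vector: (-0.2588, 0.9659)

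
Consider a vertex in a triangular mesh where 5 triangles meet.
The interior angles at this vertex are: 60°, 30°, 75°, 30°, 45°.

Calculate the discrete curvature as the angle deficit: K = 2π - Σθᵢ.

Sum of angles = 240°. K = 360° - 240° = 120°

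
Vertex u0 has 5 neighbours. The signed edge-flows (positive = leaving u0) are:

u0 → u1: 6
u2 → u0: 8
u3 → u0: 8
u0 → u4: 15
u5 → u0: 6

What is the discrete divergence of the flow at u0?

Divergence = sum of outgoing flows = 6 + (-8) + (-8) + 15 + (-6) = -1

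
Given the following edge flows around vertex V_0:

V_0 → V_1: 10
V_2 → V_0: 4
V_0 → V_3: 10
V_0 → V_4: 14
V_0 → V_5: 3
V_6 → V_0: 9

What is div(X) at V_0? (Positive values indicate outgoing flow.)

Divergence = sum of outgoing flows = 10 + (-4) + 10 + 14 + 3 + (-9) = 24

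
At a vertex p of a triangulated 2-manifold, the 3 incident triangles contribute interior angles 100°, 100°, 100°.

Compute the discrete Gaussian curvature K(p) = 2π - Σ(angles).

Sum of angles = 300°. K = 360° - 300° = 60°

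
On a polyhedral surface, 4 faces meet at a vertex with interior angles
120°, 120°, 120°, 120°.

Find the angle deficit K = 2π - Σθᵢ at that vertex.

Sum of angles = 480°. K = 360° - 480° = -120° = -2π/3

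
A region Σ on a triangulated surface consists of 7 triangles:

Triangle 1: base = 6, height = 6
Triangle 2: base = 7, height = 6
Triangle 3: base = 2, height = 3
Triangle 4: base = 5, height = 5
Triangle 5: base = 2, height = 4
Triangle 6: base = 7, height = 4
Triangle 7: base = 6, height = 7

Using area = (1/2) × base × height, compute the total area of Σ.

(1/2)×6×6 + (1/2)×7×6 + (1/2)×2×3 + (1/2)×5×5 + (1/2)×2×4 + (1/2)×7×4 + (1/2)×6×7 = 93.5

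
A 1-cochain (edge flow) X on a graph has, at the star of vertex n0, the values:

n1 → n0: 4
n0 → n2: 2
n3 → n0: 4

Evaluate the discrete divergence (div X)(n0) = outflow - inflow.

Divergence = sum of outgoing flows = (-4) + 2 + (-4) = -6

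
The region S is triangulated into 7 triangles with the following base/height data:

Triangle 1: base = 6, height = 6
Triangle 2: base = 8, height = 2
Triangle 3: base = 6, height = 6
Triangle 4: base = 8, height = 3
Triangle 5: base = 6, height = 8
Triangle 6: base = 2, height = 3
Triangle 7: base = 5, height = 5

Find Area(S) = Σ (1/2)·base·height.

(1/2)×6×6 + (1/2)×8×2 + (1/2)×6×6 + (1/2)×8×3 + (1/2)×6×8 + (1/2)×2×3 + (1/2)×5×5 = 95.5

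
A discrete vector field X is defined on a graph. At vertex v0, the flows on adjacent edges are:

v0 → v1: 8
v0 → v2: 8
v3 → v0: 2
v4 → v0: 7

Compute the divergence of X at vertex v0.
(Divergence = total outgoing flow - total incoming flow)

Divergence = sum of outgoing flows = 8 + 8 + (-2) + (-7) = 7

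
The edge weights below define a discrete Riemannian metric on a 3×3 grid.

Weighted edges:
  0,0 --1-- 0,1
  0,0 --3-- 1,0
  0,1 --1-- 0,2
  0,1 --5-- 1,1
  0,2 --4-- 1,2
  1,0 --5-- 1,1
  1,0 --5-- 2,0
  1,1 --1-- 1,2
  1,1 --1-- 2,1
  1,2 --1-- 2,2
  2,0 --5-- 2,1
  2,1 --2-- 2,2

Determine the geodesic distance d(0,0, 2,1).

Shortest path: 0,0 → 0,1 → 1,1 → 2,1, total weight = 7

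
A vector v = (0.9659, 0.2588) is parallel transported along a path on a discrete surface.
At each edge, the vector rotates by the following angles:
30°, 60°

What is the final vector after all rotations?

Total rotation: 30° + 60° = 90°. Final vector: (-0.2588, 0.9659)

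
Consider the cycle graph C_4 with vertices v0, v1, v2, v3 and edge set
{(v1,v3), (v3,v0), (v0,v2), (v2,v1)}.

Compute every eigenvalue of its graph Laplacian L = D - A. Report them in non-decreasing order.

The cycle graph C_n has Laplacian eigenvalues λ_k = 2 − 2cos(2πk/n), k = 0, 1, …, n−1. Here n = 4:
k=0: 2 − 2cos(0) = 0.0; k=1: 2 − 2cos(π/2) = 2.0; k=2: 2 − 2cos(π) = 4.0; k=3: 2 − 2cos(3π/2) = 2.0.
Laplacian eigenvalues (increasing order): [0.0, 2.0, 2.0, 4.0]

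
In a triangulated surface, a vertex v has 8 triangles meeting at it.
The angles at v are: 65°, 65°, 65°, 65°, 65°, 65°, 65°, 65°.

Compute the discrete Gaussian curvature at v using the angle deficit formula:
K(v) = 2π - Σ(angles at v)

Sum of angles = 520°. K = 360° - 520° = -160° = -8π/9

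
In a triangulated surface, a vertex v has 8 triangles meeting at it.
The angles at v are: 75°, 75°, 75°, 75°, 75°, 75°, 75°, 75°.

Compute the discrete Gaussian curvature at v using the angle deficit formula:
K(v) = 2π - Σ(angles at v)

Sum of angles = 600°. K = 360° - 600° = -240° = -4π/3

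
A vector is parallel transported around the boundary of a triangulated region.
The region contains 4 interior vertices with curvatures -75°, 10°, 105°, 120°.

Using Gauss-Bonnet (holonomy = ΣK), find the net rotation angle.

Holonomy = total enclosed curvature = (-75°) + 10° + 105° + 120° = 160°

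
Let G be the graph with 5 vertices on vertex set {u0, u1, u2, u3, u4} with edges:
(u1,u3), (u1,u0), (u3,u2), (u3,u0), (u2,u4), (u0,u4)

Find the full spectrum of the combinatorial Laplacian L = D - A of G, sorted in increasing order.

Degrees: deg(u0) = 3, deg(u1) = 2, deg(u2) = 2, deg(u3) = 3, deg(u4) = 2.
L = D − A with rows/columns ordered (u0, u1, u2, u3, u4):
  [ 3, -1,  0, -1, -1]
  [-1,  2,  0, -1,  0]
  [ 0,  0,  2, -1, -1]
  [-1, -1, -1,  3,  0]
  [-1,  0, -1,  0,  2]
Characteristic polynomial: det(λI − L) = λ(λ² − 5λ + 5)(λ² − 7λ + 11).
Roots: λ = 0; (λ² − 5λ + 5) = 0 ⇒ λ = (5 ± √5)/2 ≈ 1.382, 3.618; (λ² − 7λ + 11) = 0 ⇒ λ = (7 ± √5)/2 ≈ 2.382, 4.618.
(Check: the roots sum (with multiplicity) to 12, matching trace L = Σdeg = 2·6 = 12.)
Laplacian eigenvalues (increasing order): [0.0, 1.382, 2.382, 3.618, 4.618]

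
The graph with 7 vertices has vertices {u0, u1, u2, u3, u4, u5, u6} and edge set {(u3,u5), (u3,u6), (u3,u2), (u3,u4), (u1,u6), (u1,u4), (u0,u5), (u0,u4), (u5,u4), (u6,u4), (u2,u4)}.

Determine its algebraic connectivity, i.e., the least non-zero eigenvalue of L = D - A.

Degrees: deg(u0) = 2, deg(u1) = 2, deg(u2) = 2, deg(u3) = 4, deg(u4) = 6, deg(u5) = 3, deg(u6) = 3.
L = D − A with rows/columns ordered (u0, u1, u2, u3, u4, u5, u6):
  [ 2,  0,  0,  0, -1, -1,  0]
  [ 0,  2,  0,  0, -1,  0, -1]
  [ 0,  0,  2, -1, -1,  0,  0]
  [ 0,  0, -1,  4, -1, -1, -1]
  [-1, -1, -1, -1,  6, -1, -1]
  [-1,  0,  0, -1, -1,  3,  0]
  [ 0, -1,  0, -1, -1,  0,  3]
Characteristic polynomial: det(λI − L) = λ(λ² − 5λ + 5)(λ² − 7λ + 9)(λ − 3)(λ − 7).
Roots: λ = 0; (λ² − 5λ + 5) = 0 ⇒ λ = (5 ± √5)/2 ≈ 1.382, 3.618; (λ² − 7λ + 9) = 0 ⇒ λ = (7 ± √13)/2 ≈ 1.6972, 5.3028; (λ − 3) = 0 ⇒ λ = 3; (λ − 7) = 0 ⇒ λ = 7.
(Check: the roots sum (with multiplicity) to 22, matching trace L = Σdeg = 2·11 = 22.)
Laplacian eigenvalues: [0.0, 1.382, 1.6972, 3.0, 3.618, 5.3028, 7.0]. Algebraic connectivity (smallest non-zero eigenvalue) = 1.382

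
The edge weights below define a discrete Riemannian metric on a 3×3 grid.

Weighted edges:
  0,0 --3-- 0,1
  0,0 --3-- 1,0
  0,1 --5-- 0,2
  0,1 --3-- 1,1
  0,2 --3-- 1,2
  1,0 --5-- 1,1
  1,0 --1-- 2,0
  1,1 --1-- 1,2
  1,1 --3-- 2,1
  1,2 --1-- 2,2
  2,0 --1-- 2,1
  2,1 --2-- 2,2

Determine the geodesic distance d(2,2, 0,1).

Shortest path: 2,2 → 1,2 → 1,1 → 0,1, total weight = 5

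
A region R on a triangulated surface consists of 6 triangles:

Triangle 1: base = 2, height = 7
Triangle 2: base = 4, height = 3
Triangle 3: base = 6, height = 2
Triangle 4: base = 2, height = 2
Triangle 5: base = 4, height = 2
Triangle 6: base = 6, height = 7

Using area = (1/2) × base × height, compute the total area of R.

(1/2)×2×7 + (1/2)×4×3 + (1/2)×6×2 + (1/2)×2×2 + (1/2)×4×2 + (1/2)×6×7 = 46.0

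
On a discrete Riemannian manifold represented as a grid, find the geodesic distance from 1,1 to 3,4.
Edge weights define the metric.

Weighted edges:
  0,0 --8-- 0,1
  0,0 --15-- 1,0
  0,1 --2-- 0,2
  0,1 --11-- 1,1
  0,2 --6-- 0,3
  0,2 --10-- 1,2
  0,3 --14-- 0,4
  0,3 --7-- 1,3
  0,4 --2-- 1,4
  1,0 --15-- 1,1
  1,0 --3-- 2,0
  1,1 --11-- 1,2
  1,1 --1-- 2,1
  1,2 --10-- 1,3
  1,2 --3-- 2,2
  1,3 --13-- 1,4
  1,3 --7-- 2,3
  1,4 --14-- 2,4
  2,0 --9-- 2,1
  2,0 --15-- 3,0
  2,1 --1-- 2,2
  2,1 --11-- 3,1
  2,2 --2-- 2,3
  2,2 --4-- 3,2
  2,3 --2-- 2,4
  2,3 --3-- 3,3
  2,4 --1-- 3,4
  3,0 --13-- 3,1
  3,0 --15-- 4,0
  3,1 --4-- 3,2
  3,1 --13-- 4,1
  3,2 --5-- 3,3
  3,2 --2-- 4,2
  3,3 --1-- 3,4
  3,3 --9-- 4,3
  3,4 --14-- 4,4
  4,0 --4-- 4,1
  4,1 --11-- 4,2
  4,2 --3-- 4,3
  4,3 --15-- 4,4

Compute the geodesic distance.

Shortest path: 1,1 → 2,1 → 2,2 → 2,3 → 2,4 → 3,4, total weight = 7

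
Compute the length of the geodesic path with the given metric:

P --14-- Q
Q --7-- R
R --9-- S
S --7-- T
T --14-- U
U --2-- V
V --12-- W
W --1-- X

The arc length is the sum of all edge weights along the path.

Arc length = 14 + 7 + 9 + 7 + 14 + 2 + 12 + 1 = 66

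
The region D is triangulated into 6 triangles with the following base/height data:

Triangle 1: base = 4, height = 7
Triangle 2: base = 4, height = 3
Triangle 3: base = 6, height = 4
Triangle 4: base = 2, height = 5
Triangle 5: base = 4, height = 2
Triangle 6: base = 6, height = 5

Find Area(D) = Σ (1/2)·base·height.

(1/2)×4×7 + (1/2)×4×3 + (1/2)×6×4 + (1/2)×2×5 + (1/2)×4×2 + (1/2)×6×5 = 56.0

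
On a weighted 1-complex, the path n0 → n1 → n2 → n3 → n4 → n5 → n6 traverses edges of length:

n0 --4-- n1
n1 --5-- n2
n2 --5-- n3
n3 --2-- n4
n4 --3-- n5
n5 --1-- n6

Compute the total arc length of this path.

Arc length = 4 + 5 + 5 + 2 + 3 + 1 = 20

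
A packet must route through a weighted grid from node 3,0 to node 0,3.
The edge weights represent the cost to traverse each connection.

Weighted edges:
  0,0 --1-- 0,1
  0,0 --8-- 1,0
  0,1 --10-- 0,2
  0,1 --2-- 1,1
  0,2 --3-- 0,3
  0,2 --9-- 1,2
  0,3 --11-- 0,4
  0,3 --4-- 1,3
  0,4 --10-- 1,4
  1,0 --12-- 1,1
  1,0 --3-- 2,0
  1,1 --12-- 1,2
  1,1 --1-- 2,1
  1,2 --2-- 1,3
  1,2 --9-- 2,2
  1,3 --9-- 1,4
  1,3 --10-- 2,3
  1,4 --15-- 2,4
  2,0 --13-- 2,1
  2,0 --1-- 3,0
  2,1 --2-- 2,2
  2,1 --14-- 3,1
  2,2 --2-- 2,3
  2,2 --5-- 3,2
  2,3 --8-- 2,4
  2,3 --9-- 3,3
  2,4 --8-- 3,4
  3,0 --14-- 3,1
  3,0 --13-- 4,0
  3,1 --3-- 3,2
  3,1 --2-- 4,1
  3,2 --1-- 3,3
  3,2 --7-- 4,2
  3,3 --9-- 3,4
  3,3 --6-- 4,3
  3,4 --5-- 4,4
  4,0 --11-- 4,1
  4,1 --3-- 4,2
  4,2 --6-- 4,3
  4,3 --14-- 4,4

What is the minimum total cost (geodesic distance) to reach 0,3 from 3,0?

Shortest path: 3,0 → 2,0 → 1,0 → 0,0 → 0,1 → 0,2 → 0,3, total weight = 26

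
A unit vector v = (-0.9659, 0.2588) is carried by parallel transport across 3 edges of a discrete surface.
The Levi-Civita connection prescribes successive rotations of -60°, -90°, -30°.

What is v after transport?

Total rotation: (-60°) + (-90°) + (-30°) = -180° ≡ 180° (mod 360°). Final vector: (0.9659, -0.2588)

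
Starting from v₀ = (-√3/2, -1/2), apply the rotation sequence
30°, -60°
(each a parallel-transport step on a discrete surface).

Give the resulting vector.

Total rotation: 30° + (-60°) = -30°. Final vector: (-1, 0)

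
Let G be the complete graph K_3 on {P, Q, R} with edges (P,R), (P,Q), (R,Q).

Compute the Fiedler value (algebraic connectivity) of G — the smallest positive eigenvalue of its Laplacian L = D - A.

For the complete graph K_n, L = nI − J (J = all-ones matrix). J has eigenvalues n (once, eigenvector 𝟙) and 0 (multiplicity n−1), so L has eigenvalues 0 (once) and n (multiplicity n−1). Here n = 3: eigenvalue 0 once and 3 with multiplicity 2.
Laplacian eigenvalues: [0.0, 3.0, 3.0]. Algebraic connectivity (smallest non-zero eigenvalue) = 3.0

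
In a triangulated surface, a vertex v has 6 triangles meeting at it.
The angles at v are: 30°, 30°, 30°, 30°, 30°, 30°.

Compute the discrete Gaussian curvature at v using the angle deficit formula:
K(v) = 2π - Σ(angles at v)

Sum of angles = 180°. K = 360° - 180° = 180°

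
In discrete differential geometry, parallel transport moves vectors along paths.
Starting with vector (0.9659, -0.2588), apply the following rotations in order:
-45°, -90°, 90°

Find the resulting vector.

Total rotation: (-45°) + (-90°) + 90° = -45°. Final vector: (0.5000, -0.8660)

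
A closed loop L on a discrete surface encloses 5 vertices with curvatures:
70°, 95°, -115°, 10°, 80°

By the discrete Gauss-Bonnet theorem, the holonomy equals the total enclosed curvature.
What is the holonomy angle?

Holonomy = total enclosed curvature = 70° + 95° + (-115°) + 10° + 80° = 140°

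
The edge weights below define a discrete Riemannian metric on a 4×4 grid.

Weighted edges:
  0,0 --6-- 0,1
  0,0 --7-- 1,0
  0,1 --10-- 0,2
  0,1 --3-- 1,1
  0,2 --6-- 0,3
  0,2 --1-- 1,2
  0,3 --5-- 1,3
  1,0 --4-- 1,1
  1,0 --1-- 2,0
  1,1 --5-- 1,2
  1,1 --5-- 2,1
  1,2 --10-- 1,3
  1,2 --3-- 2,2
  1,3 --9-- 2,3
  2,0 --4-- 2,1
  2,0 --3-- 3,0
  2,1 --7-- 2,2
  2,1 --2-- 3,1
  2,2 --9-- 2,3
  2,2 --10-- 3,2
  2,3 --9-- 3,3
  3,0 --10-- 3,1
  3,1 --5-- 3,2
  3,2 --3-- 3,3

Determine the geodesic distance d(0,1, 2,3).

Shortest path: 0,1 → 1,1 → 1,2 → 2,2 → 2,3, total weight = 20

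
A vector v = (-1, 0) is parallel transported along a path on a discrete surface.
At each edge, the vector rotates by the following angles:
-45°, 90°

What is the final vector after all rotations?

Total rotation: (-45°) + 90° = 45°. Final vector: (-0.7071, -0.7071)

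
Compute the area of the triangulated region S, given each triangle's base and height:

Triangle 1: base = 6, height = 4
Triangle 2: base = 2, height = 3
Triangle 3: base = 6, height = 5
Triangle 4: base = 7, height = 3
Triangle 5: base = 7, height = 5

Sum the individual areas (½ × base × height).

(1/2)×6×4 + (1/2)×2×3 + (1/2)×6×5 + (1/2)×7×3 + (1/2)×7×5 = 58.0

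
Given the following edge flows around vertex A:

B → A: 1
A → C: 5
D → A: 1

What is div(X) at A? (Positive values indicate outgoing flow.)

Divergence = sum of outgoing flows = (-1) + 5 + (-1) = 3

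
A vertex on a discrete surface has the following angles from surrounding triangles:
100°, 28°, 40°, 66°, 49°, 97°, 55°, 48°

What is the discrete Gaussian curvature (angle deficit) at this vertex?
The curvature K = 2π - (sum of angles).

Sum of angles = 483°. K = 360° - 483° = -123° = -41π/60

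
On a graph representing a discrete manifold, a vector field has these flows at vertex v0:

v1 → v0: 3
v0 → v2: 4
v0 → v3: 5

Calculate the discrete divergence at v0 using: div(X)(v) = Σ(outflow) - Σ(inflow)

Divergence = sum of outgoing flows = (-3) + 4 + 5 = 6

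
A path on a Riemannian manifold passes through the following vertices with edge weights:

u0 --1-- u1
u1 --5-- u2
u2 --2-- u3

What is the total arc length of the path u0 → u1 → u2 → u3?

Arc length = 1 + 5 + 2 = 8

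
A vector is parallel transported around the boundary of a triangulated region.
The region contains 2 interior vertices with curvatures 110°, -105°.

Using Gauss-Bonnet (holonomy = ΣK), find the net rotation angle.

Holonomy = total enclosed curvature = 110° + (-105°) = 5°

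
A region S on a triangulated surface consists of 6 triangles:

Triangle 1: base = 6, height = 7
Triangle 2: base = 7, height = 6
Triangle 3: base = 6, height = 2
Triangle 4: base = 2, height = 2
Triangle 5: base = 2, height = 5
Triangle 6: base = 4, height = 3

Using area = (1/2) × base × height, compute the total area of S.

(1/2)×6×7 + (1/2)×7×6 + (1/2)×6×2 + (1/2)×2×2 + (1/2)×2×5 + (1/2)×4×3 = 61.0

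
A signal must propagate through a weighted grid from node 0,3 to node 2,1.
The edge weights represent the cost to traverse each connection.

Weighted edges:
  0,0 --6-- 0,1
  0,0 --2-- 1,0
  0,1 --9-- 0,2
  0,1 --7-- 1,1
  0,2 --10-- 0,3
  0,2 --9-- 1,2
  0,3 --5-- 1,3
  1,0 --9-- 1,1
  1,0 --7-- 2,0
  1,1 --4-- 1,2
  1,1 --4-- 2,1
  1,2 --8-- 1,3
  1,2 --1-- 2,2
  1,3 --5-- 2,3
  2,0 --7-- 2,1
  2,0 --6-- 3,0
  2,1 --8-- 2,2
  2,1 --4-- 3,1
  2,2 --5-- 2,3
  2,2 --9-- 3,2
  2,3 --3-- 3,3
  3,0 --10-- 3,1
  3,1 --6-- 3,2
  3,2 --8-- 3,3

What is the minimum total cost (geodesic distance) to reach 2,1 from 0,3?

Shortest path: 0,3 → 1,3 → 1,2 → 1,1 → 2,1, total weight = 21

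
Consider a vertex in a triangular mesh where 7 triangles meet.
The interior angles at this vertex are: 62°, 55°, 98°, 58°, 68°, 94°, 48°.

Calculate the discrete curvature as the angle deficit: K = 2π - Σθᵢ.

Sum of angles = 483°. K = 360° - 483° = -123° = -41π/60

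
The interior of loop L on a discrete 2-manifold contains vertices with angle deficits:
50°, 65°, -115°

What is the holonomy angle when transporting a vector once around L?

Holonomy = total enclosed curvature = 50° + 65° + (-115°) = 0°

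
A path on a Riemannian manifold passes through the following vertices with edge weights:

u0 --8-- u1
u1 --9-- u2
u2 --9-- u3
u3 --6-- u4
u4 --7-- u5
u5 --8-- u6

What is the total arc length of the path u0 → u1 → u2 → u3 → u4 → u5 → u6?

Arc length = 8 + 9 + 9 + 6 + 7 + 8 = 47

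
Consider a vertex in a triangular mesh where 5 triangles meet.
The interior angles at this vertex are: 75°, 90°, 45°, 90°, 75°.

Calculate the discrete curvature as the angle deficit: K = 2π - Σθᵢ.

Sum of angles = 375°. K = 360° - 375° = -15°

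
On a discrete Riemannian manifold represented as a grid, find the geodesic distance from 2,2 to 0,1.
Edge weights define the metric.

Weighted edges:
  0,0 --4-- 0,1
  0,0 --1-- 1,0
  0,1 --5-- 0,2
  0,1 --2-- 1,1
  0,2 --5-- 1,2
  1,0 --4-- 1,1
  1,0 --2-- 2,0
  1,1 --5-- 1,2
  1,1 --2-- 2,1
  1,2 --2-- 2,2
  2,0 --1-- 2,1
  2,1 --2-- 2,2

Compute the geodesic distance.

Shortest path: 2,2 → 2,1 → 1,1 → 0,1, total weight = 6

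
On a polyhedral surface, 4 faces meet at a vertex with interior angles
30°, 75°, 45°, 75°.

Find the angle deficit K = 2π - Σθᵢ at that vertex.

Sum of angles = 225°. K = 360° - 225° = 135° = 3π/4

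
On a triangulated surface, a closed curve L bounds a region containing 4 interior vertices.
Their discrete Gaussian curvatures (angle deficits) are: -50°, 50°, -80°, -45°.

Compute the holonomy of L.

Holonomy = total enclosed curvature = (-50°) + 50° + (-80°) + (-45°) = -125°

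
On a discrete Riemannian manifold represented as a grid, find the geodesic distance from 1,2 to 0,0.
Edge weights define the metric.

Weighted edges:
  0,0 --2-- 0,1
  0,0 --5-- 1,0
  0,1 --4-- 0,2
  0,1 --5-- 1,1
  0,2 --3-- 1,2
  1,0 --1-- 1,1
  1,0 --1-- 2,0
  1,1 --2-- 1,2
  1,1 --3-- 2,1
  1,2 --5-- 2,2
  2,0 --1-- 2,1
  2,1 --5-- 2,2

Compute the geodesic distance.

Shortest path: 1,2 → 1,1 → 1,0 → 0,0, total weight = 8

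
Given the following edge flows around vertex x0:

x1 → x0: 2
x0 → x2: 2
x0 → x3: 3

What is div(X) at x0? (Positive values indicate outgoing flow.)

Divergence = sum of outgoing flows = (-2) + 2 + 3 = 3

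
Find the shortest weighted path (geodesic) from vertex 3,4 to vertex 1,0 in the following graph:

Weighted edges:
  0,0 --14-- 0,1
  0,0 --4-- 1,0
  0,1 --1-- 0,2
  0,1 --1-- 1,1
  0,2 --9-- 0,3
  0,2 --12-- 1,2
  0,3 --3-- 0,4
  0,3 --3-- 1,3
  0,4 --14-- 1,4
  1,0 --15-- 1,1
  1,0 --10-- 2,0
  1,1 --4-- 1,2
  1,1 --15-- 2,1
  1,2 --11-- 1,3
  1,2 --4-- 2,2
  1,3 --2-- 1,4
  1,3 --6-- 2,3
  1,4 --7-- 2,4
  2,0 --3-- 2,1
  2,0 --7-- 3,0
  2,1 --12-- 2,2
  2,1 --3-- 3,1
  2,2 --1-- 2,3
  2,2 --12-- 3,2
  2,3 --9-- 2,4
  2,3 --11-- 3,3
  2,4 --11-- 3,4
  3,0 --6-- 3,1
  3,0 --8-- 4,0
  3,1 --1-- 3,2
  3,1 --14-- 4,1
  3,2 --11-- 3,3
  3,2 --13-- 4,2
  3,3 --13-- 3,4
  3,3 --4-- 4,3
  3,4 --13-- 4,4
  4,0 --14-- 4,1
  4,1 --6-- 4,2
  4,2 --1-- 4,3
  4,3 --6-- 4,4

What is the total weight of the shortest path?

Shortest path: 3,4 → 3,3 → 3,2 → 3,1 → 2,1 → 2,0 → 1,0, total weight = 41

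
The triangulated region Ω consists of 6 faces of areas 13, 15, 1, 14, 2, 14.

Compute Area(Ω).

13 + 15 + 1 + 14 + 2 + 14 = 59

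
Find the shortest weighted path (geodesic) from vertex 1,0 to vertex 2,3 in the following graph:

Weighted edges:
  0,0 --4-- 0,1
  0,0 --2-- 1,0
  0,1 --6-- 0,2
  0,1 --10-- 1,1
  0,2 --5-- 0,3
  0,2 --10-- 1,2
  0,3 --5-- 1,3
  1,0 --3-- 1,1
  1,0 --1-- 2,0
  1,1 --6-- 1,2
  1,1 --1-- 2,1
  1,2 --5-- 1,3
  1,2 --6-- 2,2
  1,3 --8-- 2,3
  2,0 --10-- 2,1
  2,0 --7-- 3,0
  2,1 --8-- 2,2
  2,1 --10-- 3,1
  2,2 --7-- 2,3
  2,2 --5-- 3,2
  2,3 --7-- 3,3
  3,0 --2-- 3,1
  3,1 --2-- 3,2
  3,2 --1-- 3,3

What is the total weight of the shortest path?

Shortest path: 1,0 → 1,1 → 2,1 → 2,2 → 2,3, total weight = 19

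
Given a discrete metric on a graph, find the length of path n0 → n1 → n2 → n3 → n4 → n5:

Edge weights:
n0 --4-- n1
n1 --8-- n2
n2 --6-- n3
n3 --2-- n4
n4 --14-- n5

Arc length = 4 + 8 + 6 + 2 + 14 = 34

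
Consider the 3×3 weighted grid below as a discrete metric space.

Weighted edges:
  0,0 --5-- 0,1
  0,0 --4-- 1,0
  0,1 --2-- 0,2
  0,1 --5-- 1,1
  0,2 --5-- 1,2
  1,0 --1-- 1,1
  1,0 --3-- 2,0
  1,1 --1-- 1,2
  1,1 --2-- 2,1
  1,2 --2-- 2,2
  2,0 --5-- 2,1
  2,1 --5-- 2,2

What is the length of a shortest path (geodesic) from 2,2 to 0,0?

Shortest path: 2,2 → 1,2 → 1,1 → 1,0 → 0,0, total weight = 8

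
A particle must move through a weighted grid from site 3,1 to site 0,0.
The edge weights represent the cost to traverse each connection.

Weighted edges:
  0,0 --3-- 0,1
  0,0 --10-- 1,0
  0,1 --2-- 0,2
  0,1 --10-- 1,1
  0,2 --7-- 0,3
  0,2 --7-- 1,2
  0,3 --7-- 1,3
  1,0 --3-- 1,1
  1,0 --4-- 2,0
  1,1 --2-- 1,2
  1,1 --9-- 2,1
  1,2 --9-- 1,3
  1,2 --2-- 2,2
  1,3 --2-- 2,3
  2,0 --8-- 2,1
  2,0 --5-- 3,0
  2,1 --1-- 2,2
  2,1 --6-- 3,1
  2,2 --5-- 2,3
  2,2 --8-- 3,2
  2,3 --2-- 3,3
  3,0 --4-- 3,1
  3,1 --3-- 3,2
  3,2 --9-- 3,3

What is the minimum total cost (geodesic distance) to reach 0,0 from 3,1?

Shortest path: 3,1 → 2,1 → 2,2 → 1,2 → 0,2 → 0,1 → 0,0, total weight = 21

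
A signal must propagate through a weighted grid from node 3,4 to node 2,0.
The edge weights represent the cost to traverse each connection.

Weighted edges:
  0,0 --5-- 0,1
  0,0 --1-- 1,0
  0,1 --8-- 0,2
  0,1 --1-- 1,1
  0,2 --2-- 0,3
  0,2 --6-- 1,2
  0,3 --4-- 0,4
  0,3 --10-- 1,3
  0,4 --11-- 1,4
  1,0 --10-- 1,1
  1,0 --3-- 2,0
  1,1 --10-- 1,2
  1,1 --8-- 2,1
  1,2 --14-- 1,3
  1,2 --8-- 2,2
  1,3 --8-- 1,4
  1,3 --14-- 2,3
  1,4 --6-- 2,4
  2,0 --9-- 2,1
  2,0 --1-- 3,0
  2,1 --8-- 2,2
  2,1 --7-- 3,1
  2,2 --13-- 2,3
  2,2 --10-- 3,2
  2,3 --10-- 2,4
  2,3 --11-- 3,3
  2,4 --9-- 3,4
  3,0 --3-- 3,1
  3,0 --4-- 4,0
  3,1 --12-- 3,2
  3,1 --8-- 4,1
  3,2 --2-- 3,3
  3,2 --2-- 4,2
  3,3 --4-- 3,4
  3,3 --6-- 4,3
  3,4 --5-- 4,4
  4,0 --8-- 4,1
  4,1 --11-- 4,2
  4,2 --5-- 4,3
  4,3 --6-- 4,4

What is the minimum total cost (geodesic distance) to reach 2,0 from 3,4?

Shortest path: 3,4 → 3,3 → 3,2 → 3,1 → 3,0 → 2,0, total weight = 22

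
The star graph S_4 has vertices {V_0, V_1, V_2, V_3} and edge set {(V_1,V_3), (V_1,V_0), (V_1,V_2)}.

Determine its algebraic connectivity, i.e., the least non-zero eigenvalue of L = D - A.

The star S_4 is the complete bipartite graph K_{1,3} (one hub of degree 3, 3 leaves of degree 1). The Laplacian spectrum of K_{p,q} is 0, p (multiplicity q−1), q (multiplicity p−1), p+q. With p = 1, q = 3: 0 once, 1 with multiplicity 2, and 4 once. (Check: trace L = sum of degrees = 6 = 2·1 + 4.)
Laplacian eigenvalues: [0.0, 1.0, 1.0, 4.0]. Algebraic connectivity (smallest non-zero eigenvalue) = 1.0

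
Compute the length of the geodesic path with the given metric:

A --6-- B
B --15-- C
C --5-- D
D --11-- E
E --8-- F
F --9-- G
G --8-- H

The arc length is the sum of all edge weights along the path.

Arc length = 6 + 15 + 5 + 11 + 8 + 9 + 8 = 62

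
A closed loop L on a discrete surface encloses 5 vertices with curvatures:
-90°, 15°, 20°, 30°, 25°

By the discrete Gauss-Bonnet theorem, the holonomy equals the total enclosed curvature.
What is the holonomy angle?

Holonomy = total enclosed curvature = (-90°) + 15° + 20° + 30° + 25° = 0°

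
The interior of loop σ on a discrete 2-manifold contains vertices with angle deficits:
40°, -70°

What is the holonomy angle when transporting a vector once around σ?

Holonomy = total enclosed curvature = 40° + (-70°) = -30°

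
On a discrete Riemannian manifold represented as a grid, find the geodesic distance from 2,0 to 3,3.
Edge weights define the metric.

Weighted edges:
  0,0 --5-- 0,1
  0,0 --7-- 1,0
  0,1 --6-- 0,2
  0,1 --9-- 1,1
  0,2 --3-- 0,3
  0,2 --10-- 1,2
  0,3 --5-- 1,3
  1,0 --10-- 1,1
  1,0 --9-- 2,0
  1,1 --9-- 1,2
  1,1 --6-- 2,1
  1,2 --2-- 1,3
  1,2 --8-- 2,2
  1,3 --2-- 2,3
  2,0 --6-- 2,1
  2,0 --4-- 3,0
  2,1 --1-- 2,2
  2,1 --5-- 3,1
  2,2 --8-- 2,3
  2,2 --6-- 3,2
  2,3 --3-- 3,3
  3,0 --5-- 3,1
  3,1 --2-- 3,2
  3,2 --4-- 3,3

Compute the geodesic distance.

Shortest path: 2,0 → 3,0 → 3,1 → 3,2 → 3,3, total weight = 15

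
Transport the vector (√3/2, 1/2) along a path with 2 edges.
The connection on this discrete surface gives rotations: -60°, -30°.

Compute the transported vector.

Total rotation: (-60°) + (-30°) = -90°. Final vector: (0.5000, -0.8660)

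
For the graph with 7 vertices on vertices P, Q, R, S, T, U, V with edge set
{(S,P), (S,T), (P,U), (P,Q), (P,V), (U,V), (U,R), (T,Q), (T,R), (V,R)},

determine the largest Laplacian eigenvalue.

Degrees: deg(P) = 4, deg(Q) = 2, deg(R) = 3, deg(S) = 2, deg(T) = 3, deg(U) = 3, deg(V) = 3.
L = D − A with rows/columns ordered (P, Q, R, S, T, U, V):
  [ 4, -1,  0, -1,  0, -1, -1]
  [-1,  2,  0,  0, -1,  0,  0]
  [ 0,  0,  3,  0, -1, -1, -1]
  [-1,  0,  0,  2, -1,  0,  0]
  [ 0, -1, -1, -1,  3,  0,  0]
  [-1,  0, -1,  0,  0,  3, -1]
  [-1,  0, -1,  0,  0, -1,  3]
Characteristic polynomial: det(λI − L) = λ(λ² − 6λ + 6)(λ − 2)(λ² − 8λ + 14)(λ − 4).
Roots: λ = 0; (λ² − 6λ + 6) = 0 ⇒ λ = 3 ± √3 ≈ 1.2679, 4.7321; (λ − 2) = 0 ⇒ λ = 2; (λ² − 8λ + 14) = 0 ⇒ λ = 4 ± √2 ≈ 2.5858, 5.4142; (λ − 4) = 0 ⇒ λ = 4.
(Check: the roots sum (with multiplicity) to 20, matching trace L = Σdeg = 2·10 = 20.)
Laplacian eigenvalues: [0.0, 1.2679, 2.0, 2.5858, 4.0, 4.7321, 5.4142]. Largest eigenvalue (spectral radius) = 5.4142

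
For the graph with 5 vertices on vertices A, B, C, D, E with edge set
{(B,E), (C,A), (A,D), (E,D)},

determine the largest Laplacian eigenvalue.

Degrees: deg(A) = 2, deg(B) = 1, deg(C) = 1, deg(D) = 2, deg(E) = 2.
L = D − A with rows/columns ordered (A, B, C, D, E):
  [ 2,  0, -1, -1,  0]
  [ 0,  1,  0,  0, -1]
  [-1,  0,  1,  0,  0]
  [-1,  0,  0,  2, -1]
  [ 0, -1,  0, -1,  2]
Characteristic polynomial: det(λI − L) = λ(λ² − 3λ + 1)(λ² − 5λ + 5).
Roots: λ = 0; (λ² − 3λ + 1) = 0 ⇒ λ = (3 ± √5)/2 ≈ 0.382, 2.618; (λ² − 5λ + 5) = 0 ⇒ λ = (5 ± √5)/2 ≈ 1.382, 3.618.
(Check: the roots sum (with multiplicity) to 8, matching trace L = Σdeg = 2·4 = 8.)
Laplacian eigenvalues: [0.0, 0.382, 1.382, 2.618, 3.618]. Largest eigenvalue (spectral radius) = 3.618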